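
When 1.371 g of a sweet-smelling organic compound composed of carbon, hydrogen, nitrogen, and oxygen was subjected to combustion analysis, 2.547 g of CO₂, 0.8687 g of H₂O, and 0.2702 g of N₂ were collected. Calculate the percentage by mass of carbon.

mol C = 2.547 g CO₂ ÷ 44.009 g/mol = 0.057875 mol
mol H = 2 × 0.8687 g H₂O ÷ 18.015 g/mol = 0.096442 mol
mol N = 2 × 0.2702 g N₂ ÷ 28.014 g/mol = 0.019290 mol
mass O = 1.371 − (0.69513 + 0.097213 + 0.27020) = 0.30846 g → mol O = 0.30846 ÷ 15.999 = 0.019280 mol
mass % C = 0.69513 g ÷ 1.371 g × 100%

50.70%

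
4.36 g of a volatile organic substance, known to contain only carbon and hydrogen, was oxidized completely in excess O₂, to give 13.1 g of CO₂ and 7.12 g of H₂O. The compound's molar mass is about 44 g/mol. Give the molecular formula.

mol C = 13.1 g CO₂ ÷ 44.009 g/mol = 0.2977 mol
mol H = 2 × 7.12 g H₂O ÷ 18.015 g/mol = 0.7905 mol
Divide by the smallest (0.2977 mol): C 1.000, H 2.655
Multiplying each by 3 gives whole numbers: C 3.00, H 7.97
Empirical formula: C3H8
Empirical-formula mass = 44.10 g/mol; 44 ÷ 44.10 ≈ 1, so the molecular formula is C3H8.

C3H8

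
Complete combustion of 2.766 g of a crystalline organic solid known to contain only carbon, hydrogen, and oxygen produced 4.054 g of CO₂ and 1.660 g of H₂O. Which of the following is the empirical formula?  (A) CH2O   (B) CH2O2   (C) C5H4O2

mol C = 4.054 g CO₂ ÷ 44.009 g/mol = 0.092118 mol
mol H = 2 × 1.660 g H₂O ÷ 18.015 g/mol = 0.18429 mol
mass O = 2.766 − (1.1064 + 0.18577) = 1.4738 g → mol O = 1.4738 ÷ 15.999 = 0.092119 mol
Divide by the smallest (0.092118 mol): C 1.000, H 2.001, O 1.000

(A) CH2O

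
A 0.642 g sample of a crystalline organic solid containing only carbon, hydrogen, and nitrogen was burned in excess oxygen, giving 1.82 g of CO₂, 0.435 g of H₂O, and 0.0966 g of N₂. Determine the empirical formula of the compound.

mol C = 1.82 g CO₂ ÷ 44.009 g/mol = 0.04136 mol
mol H = 2 × 0.435 g H₂O ÷ 18.015 g/mol = 0.04829 mol
mol N = 2 × 0.0966 g N₂ ÷ 28.014 g/mol = 0.006897 mol
Divide by the smallest (0.006897 mol): C 5.997, H 7.002, N 1.000

C6H7N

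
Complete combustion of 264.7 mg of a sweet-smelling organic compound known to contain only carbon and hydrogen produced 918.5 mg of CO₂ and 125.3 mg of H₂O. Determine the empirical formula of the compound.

mol C = 0.9185 g CO₂ ÷ 44.009 g/mol = 0.020871 mol
mol H = 2 × 0.1253 g H₂O ÷ 18.015 g/mol = 0.013911 mol
Divide by the smallest (0.013911 mol): C 1.500, H 1.000
Multiplying each by 2 gives whole numbers: C 3.00, H 2.00

C3H2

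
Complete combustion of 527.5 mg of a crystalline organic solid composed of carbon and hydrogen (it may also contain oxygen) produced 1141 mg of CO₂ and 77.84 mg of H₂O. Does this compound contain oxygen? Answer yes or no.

mol C = 1.141 g CO₂ ÷ 44.009 g/mol = 0.025927 mol
mol H = 2 × 0.07784 g H₂O ÷ 18.015 g/mol = 0.0086417 mol
C and H account for only 0.32011 g of the 0.5275 g sample; the remaining 0.20739 g must be oxygen.

yes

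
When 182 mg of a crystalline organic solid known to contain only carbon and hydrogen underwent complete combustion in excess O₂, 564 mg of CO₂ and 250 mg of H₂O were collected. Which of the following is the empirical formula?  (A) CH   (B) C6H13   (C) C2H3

(B) C6H13

mol C = 0.564 g CO₂ ÷ 44.009 g/mol = 0.01282 mol
mol H = 2 × 0.250 g H₂O ÷ 18.015 g/mol = 0.02775 mol
Divide by the smallest (0.01282 mol): C 1.000, H 2.166
Multiplying each by 6 gives whole numbers: C 6.00, H 12.99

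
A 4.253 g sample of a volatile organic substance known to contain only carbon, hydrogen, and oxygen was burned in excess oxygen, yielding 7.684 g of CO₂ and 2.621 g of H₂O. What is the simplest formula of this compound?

mol C = 7.684 g CO₂ ÷ 44.009 g/mol = 0.17460 mol
mol H = 2 × 2.621 g H₂O ÷ 18.015 g/mol = 0.29098 mol
mass O = 4.253 − (2.0971 + 0.29331) = 1.8626 g → mol O = 1.8626 ÷ 15.999 = 0.11642 mol
Divide by the smallest (0.11642 mol): C 1.500, H 2.499, O 1.000
Multiplying each by 2 gives whole numbers: C 3.00, H 5.00, O 2.00

C3H5O2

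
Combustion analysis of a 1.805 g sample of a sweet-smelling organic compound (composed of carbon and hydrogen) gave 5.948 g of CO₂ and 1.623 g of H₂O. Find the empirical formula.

mol C = 5.948 g CO₂ ÷ 44.009 g/mol = 0.13515 mol
mol H = 2 × 1.623 g H₂O ÷ 18.015 g/mol = 0.18018 mol
Divide by the smallest (0.13515 mol): C 1.000, H 1.333
Multiplying each by 3 gives whole numbers: C 3.00, H 4.00

C3H4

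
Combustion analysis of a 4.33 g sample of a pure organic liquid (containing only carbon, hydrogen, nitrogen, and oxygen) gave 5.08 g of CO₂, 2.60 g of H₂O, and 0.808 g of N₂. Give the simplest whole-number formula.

C2H5NO2

mol C = 5.08 g CO₂ ÷ 44.009 g/mol = 0.1154 mol
mol H = 2 × 2.60 g H₂O ÷ 18.015 g/mol = 0.2886 mol
mol N = 2 × 0.808 g N₂ ÷ 28.014 g/mol = 0.05769 mol
mass O = 4.33 − (1.386 + 0.2910 + 0.8080) = 1.845 g → mol O = 1.845 ÷ 15.999 = 0.1153 mol
Divide by the smallest (0.05769 mol): C 2.001, H 5.004, N 1.000, O 1.999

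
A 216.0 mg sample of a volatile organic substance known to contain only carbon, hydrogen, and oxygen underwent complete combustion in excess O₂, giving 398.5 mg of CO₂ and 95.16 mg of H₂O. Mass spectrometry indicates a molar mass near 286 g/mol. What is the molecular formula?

C12H14O8

mol C = 0.3985 g CO₂ ÷ 44.009 g/mol = 0.0090550 mol
mol H = 2 × 0.09516 g H₂O ÷ 18.015 g/mol = 0.010565 mol
mass O = 0.2160 − (0.10876 + 0.010649) = 0.096592 g → mol O = 0.096592 ÷ 15.999 = 0.0060374 mol
Divide by the smallest (0.0060374 mol): C 1.500, H 1.750, O 1.000
Multiplying each by 4 gives whole numbers: C 6.00, H 7.00, O 4.00
Empirical formula: C6H7O4
Empirical-formula mass = 143.12 g/mol; 286 ÷ 143.12 ≈ 2, so the molecular formula is C12H14O8.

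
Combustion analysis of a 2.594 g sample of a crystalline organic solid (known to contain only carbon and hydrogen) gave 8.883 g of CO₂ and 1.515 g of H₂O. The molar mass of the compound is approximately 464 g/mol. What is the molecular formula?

C36H30

mol C = 8.883 g CO₂ ÷ 44.009 g/mol = 0.20185 mol
mol H = 2 × 1.515 g H₂O ÷ 18.015 g/mol = 0.16819 mol
Divide by the smallest (0.16819 mol): C 1.200, H 1.000
Multiplying each by 5 gives whole numbers: C 6.00, H 5.00
Empirical formula: C6H5
Empirical-formula mass = 77.11 g/mol; 464 ÷ 77.11 ≈ 6, so the molecular formula is C36H30.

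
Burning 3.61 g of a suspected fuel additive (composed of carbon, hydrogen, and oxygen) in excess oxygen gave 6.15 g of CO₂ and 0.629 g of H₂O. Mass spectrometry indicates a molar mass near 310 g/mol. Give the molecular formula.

C12H6O10

mol C = 6.15 g CO₂ ÷ 44.009 g/mol = 0.1397 mol
mol H = 2 × 0.629 g H₂O ÷ 18.015 g/mol = 0.06983 mol
mass O = 3.61 − (1.678 + 0.07039) = 1.861 g → mol O = 1.861 ÷ 15.999 = 0.1163 mol
Divide by the smallest (0.06983 mol): C 2.001, H 1.000, O 1.666
Multiplying each by 3 gives whole numbers: C 6.00, H 3.00, O 5.00
Empirical formula: C6H3O5
Empirical-formula mass = 155.09 g/mol; 310 ÷ 155.09 ≈ 2, so the molecular formula is C12H6O10.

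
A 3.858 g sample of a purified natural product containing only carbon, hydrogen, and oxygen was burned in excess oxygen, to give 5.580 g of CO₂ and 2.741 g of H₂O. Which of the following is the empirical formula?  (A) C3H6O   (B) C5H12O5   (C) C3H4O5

(B) C5H12O5

mol C = 5.580 g CO₂ ÷ 44.009 g/mol = 0.12679 mol
mol H = 2 × 2.741 g H₂O ÷ 18.015 g/mol = 0.30430 mol
mass O = 3.858 − (1.5229 + 0.30674) = 2.0284 g → mol O = 2.0284 ÷ 15.999 = 0.12678 mol
Divide by the smallest (0.12678 mol): C 1.000, H 2.400, O 1.000
Multiplying each by 5 gives whole numbers: C 5.00, H 12.00, O 5.00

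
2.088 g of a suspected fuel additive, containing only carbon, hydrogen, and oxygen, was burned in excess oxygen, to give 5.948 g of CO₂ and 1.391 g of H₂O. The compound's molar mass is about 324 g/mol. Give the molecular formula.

mol C = 5.948 g CO₂ ÷ 44.009 g/mol = 0.13515 mol
mol H = 2 × 1.391 g H₂O ÷ 18.015 g/mol = 0.15443 mol
mass O = 2.088 − (1.6233 + 0.15566) = 0.30900 g → mol O = 0.30900 ÷ 15.999 = 0.019314 mol
Divide by the smallest (0.019314 mol): C 6.998, H 7.996, O 1.000
Empirical formula: C7H8O
Empirical-formula mass = 108.14 g/mol; 324 ÷ 108.14 ≈ 3, so the molecular formula is C21H24O3.

C21H24O3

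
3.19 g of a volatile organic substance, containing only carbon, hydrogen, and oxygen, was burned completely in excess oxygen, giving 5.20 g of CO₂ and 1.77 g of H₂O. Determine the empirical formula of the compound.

C6H10O5

mol C = 5.20 g CO₂ ÷ 44.009 g/mol = 0.1182 mol
mol H = 2 × 1.77 g H₂O ÷ 18.015 g/mol = 0.1965 mol
mass O = 3.19 − (1.419 + 0.1981) = 1.573 g → mol O = 1.573 ÷ 15.999 = 0.09830 mol
Divide by the smallest (0.09830 mol): C 1.202, H 1.999, O 1.000
Multiplying each by 5 gives whole numbers: C 6.01, H 9.99, O 5.00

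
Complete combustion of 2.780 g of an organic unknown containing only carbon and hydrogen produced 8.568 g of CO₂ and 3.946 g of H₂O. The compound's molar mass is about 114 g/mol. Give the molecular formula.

C8H18

mol C = 8.568 g CO₂ ÷ 44.009 g/mol = 0.19469 mol
mol H = 2 × 3.946 g H₂O ÷ 18.015 g/mol = 0.43808 mol
Divide by the smallest (0.19469 mol): C 1.000, H 2.250
Multiplying each by 4 gives whole numbers: C 4.00, H 9.00
Empirical formula: C4H9
Empirical-formula mass = 57.12 g/mol; 114 ÷ 57.12 ≈ 2, so the molecular formula is C8H18.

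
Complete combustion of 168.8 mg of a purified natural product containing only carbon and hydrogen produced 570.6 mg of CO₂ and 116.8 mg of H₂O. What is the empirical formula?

CH

mol C = 0.5706 g CO₂ ÷ 44.009 g/mol = 0.012966 mol
mol H = 2 × 0.1168 g H₂O ÷ 18.015 g/mol = 0.012967 mol
Divide by the smallest (0.012966 mol): C 1.000, H 1.000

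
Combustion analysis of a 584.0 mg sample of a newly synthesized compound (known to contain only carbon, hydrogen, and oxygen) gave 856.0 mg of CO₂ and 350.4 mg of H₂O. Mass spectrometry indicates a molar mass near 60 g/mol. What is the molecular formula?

mol C = 0.8560 g CO₂ ÷ 44.009 g/mol = 0.019451 mol
mol H = 2 × 0.3504 g H₂O ÷ 18.015 g/mol = 0.038901 mol
mass O = 0.5840 − (0.23362 + 0.039212) = 0.31117 g → mol O = 0.31117 ÷ 15.999 = 0.019449 mol
Divide by the smallest (0.019449 mol): C 1.000, H 2.000, O 1.000
Empirical formula: CH2O
Empirical-formula mass = 30.03 g/mol; 60 ÷ 30.03 ≈ 2, so the molecular formula is C2H4O2.

C2H4O2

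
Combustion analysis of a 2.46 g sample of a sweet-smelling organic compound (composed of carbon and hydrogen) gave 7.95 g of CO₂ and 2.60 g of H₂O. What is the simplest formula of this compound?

C5H8

mol C = 7.95 g CO₂ ÷ 44.009 g/mol = 0.1806 mol
mol H = 2 × 2.60 g H₂O ÷ 18.015 g/mol = 0.2886 mol
Divide by the smallest (0.1806 mol): C 1.000, H 1.598
Multiplying each by 5 gives whole numbers: C 5.00, H 7.99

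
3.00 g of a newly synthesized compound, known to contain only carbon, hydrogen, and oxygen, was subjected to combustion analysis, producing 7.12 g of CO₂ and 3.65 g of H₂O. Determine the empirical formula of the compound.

mol C = 7.12 g CO₂ ÷ 44.009 g/mol = 0.1618 mol
mol H = 2 × 3.65 g H₂O ÷ 18.015 g/mol = 0.4052 mol
mass O = 3.00 − (1.943 + 0.4085) = 0.6483 g → mol O = 0.6483 ÷ 15.999 = 0.04052 mol
Divide by the smallest (0.04052 mol): C 3.992, H 10.000, O 1.000

C4H10O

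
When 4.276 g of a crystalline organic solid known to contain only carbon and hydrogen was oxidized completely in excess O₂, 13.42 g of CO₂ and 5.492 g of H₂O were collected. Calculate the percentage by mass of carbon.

mol C = 13.42 g CO₂ ÷ 44.009 g/mol = 0.30494 mol
mol H = 2 × 5.492 g H₂O ÷ 18.015 g/mol = 0.60971 mol
mass % C = 3.6626 g ÷ 4.276 g × 100%

85.65%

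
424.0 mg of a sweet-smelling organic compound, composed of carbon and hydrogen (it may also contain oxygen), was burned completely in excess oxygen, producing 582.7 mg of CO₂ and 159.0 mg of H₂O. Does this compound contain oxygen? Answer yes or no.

yes

mol C = 0.5827 g CO₂ ÷ 44.009 g/mol = 0.013240 mol
mol H = 2 × 0.1590 g H₂O ÷ 18.015 g/mol = 0.017652 mol
C and H account for only 0.17682 g of the 0.4240 g sample; the remaining 0.24718 g must be oxygen.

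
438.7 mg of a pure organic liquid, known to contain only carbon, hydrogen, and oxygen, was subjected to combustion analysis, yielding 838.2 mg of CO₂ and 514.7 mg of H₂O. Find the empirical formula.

C2H6O

mol C = 0.8382 g CO₂ ÷ 44.009 g/mol = 0.019046 mol
mol H = 2 × 0.5147 g H₂O ÷ 18.015 g/mol = 0.057141 mol
mass O = 0.4387 − (0.22876 + 0.057598) = 0.15234 g → mol O = 0.15234 ÷ 15.999 = 0.0095218 mol
Divide by the smallest (0.0095218 mol): C 2.000, H 6.001, O 1.000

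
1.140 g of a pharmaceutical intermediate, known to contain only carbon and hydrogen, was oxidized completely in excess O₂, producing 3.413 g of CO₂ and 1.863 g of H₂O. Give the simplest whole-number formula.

C3H8

mol C = 3.413 g CO₂ ÷ 44.009 g/mol = 0.077552 mol
mol H = 2 × 1.863 g H₂O ÷ 18.015 g/mol = 0.20683 mol
Divide by the smallest (0.077552 mol): C 1.000, H 2.667
Multiplying each by 3 gives whole numbers: C 3.00, H 8.00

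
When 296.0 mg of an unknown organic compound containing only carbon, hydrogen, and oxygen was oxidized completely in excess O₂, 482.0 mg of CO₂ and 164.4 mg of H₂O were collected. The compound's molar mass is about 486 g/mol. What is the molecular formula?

C18H30O15

mol C = 0.4820 g CO₂ ÷ 44.009 g/mol = 0.010952 mol
mol H = 2 × 0.1644 g H₂O ÷ 18.015 g/mol = 0.018251 mol
mass O = 0.2960 − (0.13155 + 0.018397) = 0.14605 g → mol O = 0.14605 ÷ 15.999 = 0.0091290 mol
Divide by the smallest (0.0091290 mol): C 1.200, H 1.999, O 1.000
Multiplying each by 5 gives whole numbers: C 6.00, H 10.00, O 5.00
Empirical formula: C6H10O5
Empirical-formula mass = 162.14 g/mol; 486 ÷ 162.14 ≈ 3, so the molecular formula is C18H30O15.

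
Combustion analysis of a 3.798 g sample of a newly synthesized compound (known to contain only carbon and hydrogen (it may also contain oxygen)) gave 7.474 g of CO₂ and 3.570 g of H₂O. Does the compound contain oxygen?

mol C = 7.474 g CO₂ ÷ 44.009 g/mol = 0.16983 mol
mol H = 2 × 3.570 g H₂O ÷ 18.015 g/mol = 0.39634 mol
C and H account for only 2.4393 g of the 3.798 g sample; the remaining 1.3587 g must be oxygen.

yes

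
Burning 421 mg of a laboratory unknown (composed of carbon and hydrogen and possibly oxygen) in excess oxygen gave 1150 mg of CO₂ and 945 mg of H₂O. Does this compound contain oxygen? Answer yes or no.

mol C = 1.15 g CO₂ ÷ 44.009 g/mol = 0.02613 mol
mol H = 2 × 0.945 g H₂O ÷ 18.015 g/mol = 0.1049 mol
C and H together account for 0.4196 g — essentially the entire 0.421 g sample — so the compound contains no oxygen.

no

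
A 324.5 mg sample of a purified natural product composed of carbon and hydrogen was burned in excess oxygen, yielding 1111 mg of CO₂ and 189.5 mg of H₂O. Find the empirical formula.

C6H5

mol C = 1.111 g CO₂ ÷ 44.009 g/mol = 0.025245 mol
mol H = 2 × 0.1895 g H₂O ÷ 18.015 g/mol = 0.021038 mol
Divide by the smallest (0.021038 mol): C 1.200, H 1.000
Multiplying each by 5 gives whole numbers: C 6.00, H 5.00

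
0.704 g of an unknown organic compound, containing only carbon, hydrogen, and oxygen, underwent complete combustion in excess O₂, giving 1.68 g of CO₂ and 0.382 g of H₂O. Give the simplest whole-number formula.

mol C = 1.68 g CO₂ ÷ 44.009 g/mol = 0.03817 mol
mol H = 2 × 0.382 g H₂O ÷ 18.015 g/mol = 0.04241 mol
mass O = 0.704 − (0.4585 + 0.04275) = 0.2027 g → mol O = 0.2027 ÷ 15.999 = 0.01267 mol
Divide by the smallest (0.01267 mol): C 3.012, H 3.347, O 1.000
Multiplying each by 3 gives whole numbers: C 9.04, H 10.04, O 3.00

C9H10O3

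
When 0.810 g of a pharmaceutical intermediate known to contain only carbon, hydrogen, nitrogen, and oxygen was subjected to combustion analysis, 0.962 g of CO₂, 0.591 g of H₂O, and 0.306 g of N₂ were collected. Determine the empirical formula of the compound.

C2H6N2O

mol C = 0.962 g CO₂ ÷ 44.009 g/mol = 0.02186 mol
mol H = 2 × 0.591 g H₂O ÷ 18.015 g/mol = 0.06561 mol
mol N = 2 × 0.306 g N₂ ÷ 28.014 g/mol = 0.02185 mol
mass O = 0.810 − (0.2626 + 0.06614 + 0.3060) = 0.1753 g → mol O = 0.1753 ÷ 15.999 = 0.01096 mol
Divide by the smallest (0.01096 mol): C 1.995, H 5.988, N 1.994, O 1.000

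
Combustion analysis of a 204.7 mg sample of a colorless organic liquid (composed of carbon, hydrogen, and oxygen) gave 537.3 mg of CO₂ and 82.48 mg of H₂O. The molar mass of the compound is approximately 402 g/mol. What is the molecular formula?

C24H18O6

mol C = 0.5373 g CO₂ ÷ 44.009 g/mol = 0.012209 mol
mol H = 2 × 0.08248 g H₂O ÷ 18.015 g/mol = 0.0091568 mol
mass O = 0.2047 − (0.14664 + 0.0092301) = 0.048829 g → mol O = 0.048829 ÷ 15.999 = 0.0030520 mol
Divide by the smallest (0.0030520 mol): C 4.000, H 3.000, O 1.000
Empirical formula: C4H3O
Empirical-formula mass = 67.07 g/mol; 402 ÷ 67.07 ≈ 6, so the molecular formula is C24H18O6.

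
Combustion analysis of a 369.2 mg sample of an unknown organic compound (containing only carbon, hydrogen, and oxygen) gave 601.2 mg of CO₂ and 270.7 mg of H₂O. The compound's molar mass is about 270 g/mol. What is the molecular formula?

C10H22O8

mol C = 0.6012 g CO₂ ÷ 44.009 g/mol = 0.013661 mol
mol H = 2 × 0.2707 g H₂O ÷ 18.015 g/mol = 0.030053 mol
mass O = 0.3692 − (0.16408 + 0.030293) = 0.17483 g → mol O = 0.17483 ÷ 15.999 = 0.010927 mol
Divide by the smallest (0.010927 mol): C 1.250, H 2.750, O 1.000
Multiplying each by 4 gives whole numbers: C 5.00, H 11.00, O 4.00
Empirical formula: C5H11O4
Empirical-formula mass = 135.14 g/mol; 270 ÷ 135.14 ≈ 2, so the molecular formula is C10H22O8.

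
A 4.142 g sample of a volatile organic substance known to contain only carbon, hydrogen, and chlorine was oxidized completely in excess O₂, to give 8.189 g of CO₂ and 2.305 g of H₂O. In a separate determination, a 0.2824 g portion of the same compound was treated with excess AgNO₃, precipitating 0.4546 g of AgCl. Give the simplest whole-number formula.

mol C = 8.189 g CO₂ ÷ 44.009 g/mol = 0.18608 mol
mol H = 2 × 2.305 g H₂O ÷ 18.015 g/mol = 0.25590 mol
From the AgCl data: mol Cl per gram of compound = (0.4546 ÷ 143.318) ÷ 0.2824 = 0.011232 mol/g, so in the 4.142 g combustion sample mol Cl = 0.046524 mol
Divide by the smallest (0.046524 mol): C 4.000, H 5.500, Cl 1.000
Multiplying each by 2 gives whole numbers: C 8.00, H 11.00, Cl 2.00

C8H11Cl2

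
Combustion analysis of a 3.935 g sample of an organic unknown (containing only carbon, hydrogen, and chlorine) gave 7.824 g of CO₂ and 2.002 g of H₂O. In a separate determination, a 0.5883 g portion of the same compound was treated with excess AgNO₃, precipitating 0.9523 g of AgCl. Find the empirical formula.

C4H5Cl

mol C = 7.824 g CO₂ ÷ 44.009 g/mol = 0.17778 mol
mol H = 2 × 2.002 g H₂O ÷ 18.015 g/mol = 0.22226 mol
From the AgCl data: mol Cl per gram of compound = (0.9523 ÷ 143.318) ÷ 0.5883 = 0.011295 mol/g, so in the 3.935 g combustion sample mol Cl = 0.044445 mol
Divide by the smallest (0.044445 mol): C 4.000, H 5.001, Cl 1.000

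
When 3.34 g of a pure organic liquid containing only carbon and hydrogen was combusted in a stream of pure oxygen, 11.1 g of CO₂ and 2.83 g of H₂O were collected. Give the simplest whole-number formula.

C4H5

mol C = 11.1 g CO₂ ÷ 44.009 g/mol = 0.2522 mol
mol H = 2 × 2.83 g H₂O ÷ 18.015 g/mol = 0.3142 mol
Divide by the smallest (0.2522 mol): C 1.000, H 1.246
Multiplying each by 4 gives whole numbers: C 4.00, H 4.98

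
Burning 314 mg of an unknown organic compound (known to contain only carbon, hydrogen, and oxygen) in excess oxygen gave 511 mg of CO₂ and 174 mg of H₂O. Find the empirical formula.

C6H10O5

mol C = 0.511 g CO₂ ÷ 44.009 g/mol = 0.01161 mol
mol H = 2 × 0.174 g H₂O ÷ 18.015 g/mol = 0.01932 mol
mass O = 0.314 − (0.1395 + 0.01947) = 0.1551 g → mol O = 0.1551 ÷ 15.999 = 0.009692 mol
Divide by the smallest (0.009692 mol): C 1.198, H 1.993, O 1.000
Multiplying each by 5 gives whole numbers: C 5.99, H 9.97, O 5.00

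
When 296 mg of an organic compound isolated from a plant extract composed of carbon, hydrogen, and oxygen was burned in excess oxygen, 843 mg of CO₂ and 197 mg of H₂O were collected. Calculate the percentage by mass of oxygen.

14.8%

mol C = 0.843 g CO₂ ÷ 44.009 g/mol = 0.01916 mol
mol H = 2 × 0.197 g H₂O ÷ 18.015 g/mol = 0.02187 mol
mass O = 0.296 − (0.2301 + 0.02205) = 0.04388 g → mol O = 0.04388 ÷ 15.999 = 0.002743 mol
mass % O = 0.04388 g ÷ 0.296 g × 100%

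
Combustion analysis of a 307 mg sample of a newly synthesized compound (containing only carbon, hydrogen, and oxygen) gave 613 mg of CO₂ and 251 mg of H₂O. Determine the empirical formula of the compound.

mol C = 0.613 g CO₂ ÷ 44.009 g/mol = 0.01393 mol
mol H = 2 × 0.251 g H₂O ÷ 18.015 g/mol = 0.02787 mol
mass O = 0.307 − (0.1673 + 0.02809) = 0.1116 g → mol O = 0.1116 ÷ 15.999 = 0.006976 mol
Divide by the smallest (0.006976 mol): C 1.997, H 3.994, O 1.000

C2H4O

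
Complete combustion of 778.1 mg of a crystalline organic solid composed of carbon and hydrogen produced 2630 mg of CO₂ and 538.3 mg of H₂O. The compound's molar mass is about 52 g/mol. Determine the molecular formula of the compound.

mol C = 2.630 g CO₂ ÷ 44.009 g/mol = 0.059761 mol
mol H = 2 × 0.5383 g H₂O ÷ 18.015 g/mol = 0.059761 mol
Divide by the smallest (0.059761 mol): C 1.000, H 1.000
Empirical formula: CH
Empirical-formula mass = 13.02 g/mol; 52 ÷ 13.02 ≈ 4, so the molecular formula is C4H4.

C4H4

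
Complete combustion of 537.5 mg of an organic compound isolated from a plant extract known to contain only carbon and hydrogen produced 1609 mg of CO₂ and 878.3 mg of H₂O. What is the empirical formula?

C3H8

mol C = 1.609 g CO₂ ÷ 44.009 g/mol = 0.036561 mol
mol H = 2 × 0.8783 g H₂O ÷ 18.015 g/mol = 0.097508 mol
Divide by the smallest (0.036561 mol): C 1.000, H 2.667
Multiplying each by 3 gives whole numbers: C 3.00, H 8.00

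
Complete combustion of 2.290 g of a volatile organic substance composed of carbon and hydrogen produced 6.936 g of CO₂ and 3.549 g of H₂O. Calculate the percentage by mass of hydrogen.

17.34%

mol C = 6.936 g CO₂ ÷ 44.009 g/mol = 0.15760 mol
mol H = 2 × 3.549 g H₂O ÷ 18.015 g/mol = 0.39400 mol
mass % H = 0.39716 g ÷ 2.290 g × 100%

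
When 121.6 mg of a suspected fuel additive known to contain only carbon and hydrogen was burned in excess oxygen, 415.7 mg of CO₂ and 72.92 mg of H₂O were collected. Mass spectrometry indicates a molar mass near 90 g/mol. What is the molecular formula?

mol C = 0.4157 g CO₂ ÷ 44.009 g/mol = 0.0094458 mol
mol H = 2 × 0.07292 g H₂O ÷ 18.015 g/mol = 0.0080955 mol
Divide by the smallest (0.0080955 mol): C 1.167, H 1.000
Multiplying each by 6 gives whole numbers: C 7.00, H 6.00
Empirical formula: C7H6
Empirical-formula mass = 90.12 g/mol; 90 ÷ 90.12 ≈ 1, so the molecular formula is C7H6.

C7H6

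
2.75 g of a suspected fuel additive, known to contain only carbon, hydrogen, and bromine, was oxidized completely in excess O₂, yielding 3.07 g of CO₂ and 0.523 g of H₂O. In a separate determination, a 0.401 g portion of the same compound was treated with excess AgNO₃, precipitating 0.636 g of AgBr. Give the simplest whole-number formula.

mol C = 3.07 g CO₂ ÷ 44.009 g/mol = 0.06976 mol
mol H = 2 × 0.523 g H₂O ÷ 18.015 g/mol = 0.05806 mol
From the AgBr data: mol Br per gram of compound = (0.636 ÷ 187.772) ÷ 0.401 = 0.008447 mol/g, so in the 2.75 g combustion sample mol Br = 0.02323 mol
Divide by the smallest (0.02323 mol): C 3.003, H 2.500, Br 1.000
Multiplying each by 2 gives whole numbers: C 6.01, H 5.00, Br 2.00

C6H5Br2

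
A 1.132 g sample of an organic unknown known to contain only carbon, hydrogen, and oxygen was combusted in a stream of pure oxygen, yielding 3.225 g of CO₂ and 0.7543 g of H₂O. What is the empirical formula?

mol C = 3.225 g CO₂ ÷ 44.009 g/mol = 0.073280 mol
mol H = 2 × 0.7543 g H₂O ÷ 18.015 g/mol = 0.083741 mol
mass O = 1.132 − (0.88017 + 0.084411) = 0.16742 g → mol O = 0.16742 ÷ 15.999 = 0.010464 mol
Divide by the smallest (0.010464 mol): C 7.003, H 8.003, O 1.000

C7H8O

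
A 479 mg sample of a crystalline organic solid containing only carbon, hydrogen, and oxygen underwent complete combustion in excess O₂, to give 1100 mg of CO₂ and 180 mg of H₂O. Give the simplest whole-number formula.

C5H4O2

mol C = 1.10 g CO₂ ÷ 44.009 g/mol = 0.02499 mol
mol H = 2 × 0.180 g H₂O ÷ 18.015 g/mol = 0.01998 mol
mass O = 0.479 − (0.3002 + 0.02014) = 0.1586 g → mol O = 0.1586 ÷ 15.999 = 0.009916 mol
Divide by the smallest (0.009916 mol): C 2.521, H 2.015, O 1.000
Multiplying each by 2 gives whole numbers: C 5.04, H 4.03, O 2.00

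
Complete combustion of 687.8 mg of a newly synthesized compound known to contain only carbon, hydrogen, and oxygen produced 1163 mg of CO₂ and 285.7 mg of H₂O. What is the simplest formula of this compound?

C5H6O4

mol C = 1.163 g CO₂ ÷ 44.009 g/mol = 0.026426 mol
mol H = 2 × 0.2857 g H₂O ÷ 18.015 g/mol = 0.031718 mol
mass O = 0.6878 − (0.31741 + 0.031972) = 0.33842 g → mol O = 0.33842 ÷ 15.999 = 0.021153 mol
Divide by the smallest (0.021153 mol): C 1.249, H 1.499, O 1.000
Multiplying each by 4 gives whole numbers: C 5.00, H 6.00, O 4.00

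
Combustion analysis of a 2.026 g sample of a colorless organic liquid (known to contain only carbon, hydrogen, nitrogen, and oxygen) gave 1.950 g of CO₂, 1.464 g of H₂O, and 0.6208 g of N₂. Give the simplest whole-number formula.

C3H11N3O3

mol C = 1.950 g CO₂ ÷ 44.009 g/mol = 0.044309 mol
mol H = 2 × 1.464 g H₂O ÷ 18.015 g/mol = 0.16253 mol
mol N = 2 × 0.6208 g N₂ ÷ 28.014 g/mol = 0.044321 mol
mass O = 2.026 − (0.53220 + 0.16383 + 0.62080) = 0.70917 g → mol O = 0.70917 ÷ 15.999 = 0.044326 mol
Divide by the smallest (0.044309 mol): C 1.000, H 3.668, N 1.000, O 1.000
Multiplying each by 3 gives whole numbers: C 3.00, H 11.00, N 3.00, O 3.00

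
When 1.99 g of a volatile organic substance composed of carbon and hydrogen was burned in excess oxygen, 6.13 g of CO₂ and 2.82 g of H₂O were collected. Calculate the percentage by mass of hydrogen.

mol C = 6.13 g CO₂ ÷ 44.009 g/mol = 0.1393 mol
mol H = 2 × 2.82 g H₂O ÷ 18.015 g/mol = 0.3131 mol
mass % H = 0.3156 g ÷ 1.99 g × 100%

15.9%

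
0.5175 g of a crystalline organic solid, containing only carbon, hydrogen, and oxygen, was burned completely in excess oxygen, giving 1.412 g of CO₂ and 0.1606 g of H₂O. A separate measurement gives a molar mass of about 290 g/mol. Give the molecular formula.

C18H10O4

mol C = 1.412 g CO₂ ÷ 44.009 g/mol = 0.032084 mol
mol H = 2 × 0.1606 g H₂O ÷ 18.015 g/mol = 0.017830 mol
mass O = 0.5175 − (0.38537 + 0.017972) = 0.11416 g → mol O = 0.11416 ÷ 15.999 = 0.0071356 mol
Divide by the smallest (0.0071356 mol): C 4.496, H 2.499, O 1.000
Multiplying each by 2 gives whole numbers: C 8.99, H 5.00, O 2.00
Empirical formula: C9H5O2
Empirical-formula mass = 145.14 g/mol; 290 ÷ 145.14 ≈ 2, so the molecular formula is C18H10O4.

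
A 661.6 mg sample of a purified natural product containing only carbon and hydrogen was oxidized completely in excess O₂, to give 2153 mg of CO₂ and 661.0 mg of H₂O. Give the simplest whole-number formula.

C2H3

mol C = 2.153 g CO₂ ÷ 44.009 g/mol = 0.048922 mol
mol H = 2 × 0.6610 g H₂O ÷ 18.015 g/mol = 0.073383 mol
Divide by the smallest (0.048922 mol): C 1.000, H 1.500
Multiplying each by 2 gives whole numbers: C 2.00, H 3.00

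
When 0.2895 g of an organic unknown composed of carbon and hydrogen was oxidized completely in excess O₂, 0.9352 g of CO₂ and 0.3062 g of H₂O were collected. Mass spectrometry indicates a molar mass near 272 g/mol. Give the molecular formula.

mol C = 0.9352 g CO₂ ÷ 44.009 g/mol = 0.021250 mol
mol H = 2 × 0.3062 g H₂O ÷ 18.015 g/mol = 0.033994 mol
Divide by the smallest (0.021250 mol): C 1.000, H 1.600
Multiplying each by 5 gives whole numbers: C 5.00, H 8.00
Empirical formula: C5H8
Empirical-formula mass = 68.12 g/mol; 272 ÷ 68.12 ≈ 4, so the molecular formula is C20H32.

C20H32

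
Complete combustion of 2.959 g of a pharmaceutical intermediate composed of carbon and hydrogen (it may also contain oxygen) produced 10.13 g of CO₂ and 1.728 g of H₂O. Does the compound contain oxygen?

mol C = 10.13 g CO₂ ÷ 44.009 g/mol = 0.23018 mol
mol H = 2 × 1.728 g H₂O ÷ 18.015 g/mol = 0.19184 mol
C and H together account for 2.9581 g — essentially the entire 2.959 g sample — so the compound contains no oxygen.

no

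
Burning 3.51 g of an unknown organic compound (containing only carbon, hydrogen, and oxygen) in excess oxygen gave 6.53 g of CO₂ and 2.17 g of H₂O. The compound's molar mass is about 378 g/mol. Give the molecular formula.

mol C = 6.53 g CO₂ ÷ 44.009 g/mol = 0.1484 mol
mol H = 2 × 2.17 g H₂O ÷ 18.015 g/mol = 0.2409 mol
mass O = 3.51 − (1.782 + 0.2428) = 1.485 g → mol O = 1.485 ÷ 15.999 = 0.09282 mol
Divide by the smallest (0.09282 mol): C 1.599, H 2.596, O 1.000
Multiplying each by 5 gives whole numbers: C 7.99, H 12.98, O 5.00
Empirical formula: C8H13O5
Empirical-formula mass = 189.19 g/mol; 378 ÷ 189.19 ≈ 2, so the molecular formula is C16H26O10.

C16H26O10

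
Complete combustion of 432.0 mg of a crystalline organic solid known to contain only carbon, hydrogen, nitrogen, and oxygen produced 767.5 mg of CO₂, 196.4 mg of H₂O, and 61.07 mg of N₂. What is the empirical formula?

C4H5NO2

mol C = 0.7675 g CO₂ ÷ 44.009 g/mol = 0.017440 mol
mol H = 2 × 0.1964 g H₂O ÷ 18.015 g/mol = 0.021804 mol
mol N = 2 × 0.06107 g N₂ ÷ 28.014 g/mol = 0.0043600 mol
mass O = 0.4320 − (0.20947 + 0.021978 + 0.061070) = 0.13948 g → mol O = 0.13948 ÷ 15.999 = 0.0087183 mol
Divide by the smallest (0.0043600 mol): C 4.000, H 5.001, N 1.000, O 2.000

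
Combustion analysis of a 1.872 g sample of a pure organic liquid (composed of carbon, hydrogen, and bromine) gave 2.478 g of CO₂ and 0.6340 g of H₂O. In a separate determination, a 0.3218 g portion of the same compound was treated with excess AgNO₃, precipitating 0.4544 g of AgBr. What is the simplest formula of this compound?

C4H5Br

mol C = 2.478 g CO₂ ÷ 44.009 g/mol = 0.056307 mol
mol H = 2 × 0.6340 g H₂O ÷ 18.015 g/mol = 0.070386 mol
From the AgBr data: mol Br per gram of compound = (0.4544 ÷ 187.772) ÷ 0.3218 = 0.0075201 mol/g, so in the 1.872 g combustion sample mol Br = 0.014078 mol
Divide by the smallest (0.014078 mol): C 4.000, H 5.000, Br 1.000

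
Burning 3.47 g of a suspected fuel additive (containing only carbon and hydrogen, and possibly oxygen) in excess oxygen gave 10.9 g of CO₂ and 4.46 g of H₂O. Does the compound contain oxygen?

no

mol C = 10.9 g CO₂ ÷ 44.009 g/mol = 0.2477 mol
mol H = 2 × 4.46 g H₂O ÷ 18.015 g/mol = 0.4951 mol
C and H together account for 3.474 g — essentially the entire 3.47 g sample — so the compound contains no oxygen.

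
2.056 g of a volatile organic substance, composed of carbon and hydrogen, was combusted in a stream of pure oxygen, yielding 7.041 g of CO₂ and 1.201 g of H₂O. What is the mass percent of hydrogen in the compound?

mol C = 7.041 g CO₂ ÷ 44.009 g/mol = 0.15999 mol
mol H = 2 × 1.201 g H₂O ÷ 18.015 g/mol = 0.13333 mol
mass % H = 0.13440 g ÷ 2.056 g × 100%

6.54%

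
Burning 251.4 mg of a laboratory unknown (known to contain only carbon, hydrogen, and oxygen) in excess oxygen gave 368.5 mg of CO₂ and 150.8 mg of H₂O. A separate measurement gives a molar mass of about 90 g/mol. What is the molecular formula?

C3H6O3

mol C = 0.3685 g CO₂ ÷ 44.009 g/mol = 0.0083733 mol
mol H = 2 × 0.1508 g H₂O ÷ 18.015 g/mol = 0.016742 mol
mass O = 0.2514 − (0.10057 + 0.016876) = 0.13395 g → mol O = 0.13395 ÷ 15.999 = 0.0083726 mol
Divide by the smallest (0.0083726 mol): C 1.000, H 2.000, O 1.000
Empirical formula: CH2O
Empirical-formula mass = 30.03 g/mol; 90 ÷ 30.03 ≈ 3, so the molecular formula is C3H6O3.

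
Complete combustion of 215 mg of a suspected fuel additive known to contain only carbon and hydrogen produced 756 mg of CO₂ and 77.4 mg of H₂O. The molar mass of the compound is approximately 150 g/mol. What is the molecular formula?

mol C = 0.756 g CO₂ ÷ 44.009 g/mol = 0.01718 mol
mol H = 2 × 0.0774 g H₂O ÷ 18.015 g/mol = 0.008593 mol
Divide by the smallest (0.008593 mol): C 1.999, H 1.000
Empirical formula: C2H
Empirical-formula mass = 25.03 g/mol; 150 ÷ 25.03 ≈ 6, so the molecular formula is C12H6.

C12H6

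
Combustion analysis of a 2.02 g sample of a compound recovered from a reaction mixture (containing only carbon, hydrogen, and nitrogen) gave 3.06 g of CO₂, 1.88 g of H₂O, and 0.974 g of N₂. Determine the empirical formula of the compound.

CH3N

mol C = 3.06 g CO₂ ÷ 44.009 g/mol = 0.06953 mol
mol H = 2 × 1.88 g H₂O ÷ 18.015 g/mol = 0.2087 mol
mol N = 2 × 0.974 g N₂ ÷ 28.014 g/mol = 0.06954 mol
Divide by the smallest (0.06953 mol): C 1.000, H 3.002, N 1.000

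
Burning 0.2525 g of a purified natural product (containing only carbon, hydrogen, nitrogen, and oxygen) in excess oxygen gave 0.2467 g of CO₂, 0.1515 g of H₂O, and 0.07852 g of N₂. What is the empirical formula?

mol C = 0.2467 g CO₂ ÷ 44.009 g/mol = 0.0056057 mol
mol H = 2 × 0.1515 g H₂O ÷ 18.015 g/mol = 0.016819 mol
mol N = 2 × 0.07852 g N₂ ÷ 28.014 g/mol = 0.0056058 mol
mass O = 0.2525 − (0.067330 + 0.016954 + 0.078520) = 0.089696 g → mol O = 0.089696 ÷ 15.999 = 0.0056064 mol
Divide by the smallest (0.0056057 mol): C 1.000, H 3.000, N 1.000, O 1.000

CH3NO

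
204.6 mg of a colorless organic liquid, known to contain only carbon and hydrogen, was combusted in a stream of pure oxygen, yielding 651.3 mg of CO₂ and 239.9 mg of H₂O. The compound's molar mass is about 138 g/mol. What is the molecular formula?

mol C = 0.6513 g CO₂ ÷ 44.009 g/mol = 0.014799 mol
mol H = 2 × 0.2399 g H₂O ÷ 18.015 g/mol = 0.026633 mol
Divide by the smallest (0.014799 mol): C 1.000, H 1.800
Multiplying each by 5 gives whole numbers: C 5.00, H 9.00
Empirical formula: C5H9
Empirical-formula mass = 69.13 g/mol; 138 ÷ 69.13 ≈ 2, so the molecular formula is C10H18.

C10H18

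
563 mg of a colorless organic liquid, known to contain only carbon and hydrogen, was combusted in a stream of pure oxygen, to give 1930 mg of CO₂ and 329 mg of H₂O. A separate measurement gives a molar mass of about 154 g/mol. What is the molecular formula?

C12H10

mol C = 1.93 g CO₂ ÷ 44.009 g/mol = 0.04385 mol
mol H = 2 × 0.329 g H₂O ÷ 18.015 g/mol = 0.03653 mol
Divide by the smallest (0.03653 mol): C 1.201, H 1.000
Multiplying each by 5 gives whole numbers: C 6.00, H 5.00
Empirical formula: C6H5
Empirical-formula mass = 77.11 g/mol; 154 ÷ 77.11 ≈ 2, so the molecular formula is C12H10.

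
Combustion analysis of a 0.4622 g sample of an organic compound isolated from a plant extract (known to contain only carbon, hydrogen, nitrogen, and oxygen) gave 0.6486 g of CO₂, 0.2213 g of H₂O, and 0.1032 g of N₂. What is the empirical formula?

C6H10N3O4

mol C = 0.6486 g CO₂ ÷ 44.009 g/mol = 0.014738 mol
mol H = 2 × 0.2213 g H₂O ÷ 18.015 g/mol = 0.024568 mol
mol N = 2 × 0.1032 g N₂ ÷ 28.014 g/mol = 0.0073677 mol
mass O = 0.4622 − (0.17702 + 0.024765 + 0.10320) = 0.15722 g → mol O = 0.15722 ÷ 15.999 = 0.0098268 mol
Divide by the smallest (0.0073677 mol): C 2.000, H 3.335, N 1.000, O 1.334
Multiplying each by 3 gives whole numbers: C 6.00, H 10.00, N 3.00, O 4.00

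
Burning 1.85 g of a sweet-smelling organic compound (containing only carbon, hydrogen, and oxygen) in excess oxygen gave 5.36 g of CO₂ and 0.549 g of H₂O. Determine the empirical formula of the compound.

C6H3O

mol C = 5.36 g CO₂ ÷ 44.009 g/mol = 0.1218 mol
mol H = 2 × 0.549 g H₂O ÷ 18.015 g/mol = 0.06095 mol
mass O = 1.85 − (1.463 + 0.06144) = 0.3257 g → mol O = 0.3257 ÷ 15.999 = 0.02036 mol
Divide by the smallest (0.02036 mol): C 5.983, H 2.994, O 1.000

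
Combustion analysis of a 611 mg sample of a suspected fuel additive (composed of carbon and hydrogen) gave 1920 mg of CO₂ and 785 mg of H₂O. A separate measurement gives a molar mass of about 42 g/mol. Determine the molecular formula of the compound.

mol C = 1.92 g CO₂ ÷ 44.009 g/mol = 0.04363 mol
mol H = 2 × 0.785 g H₂O ÷ 18.015 g/mol = 0.08715 mol
Divide by the smallest (0.04363 mol): C 1.000, H 1.998
Empirical formula: CH2
Empirical-formula mass = 14.03 g/mol; 42 ÷ 14.03 ≈ 3, so the molecular formula is C3H6.

C3H6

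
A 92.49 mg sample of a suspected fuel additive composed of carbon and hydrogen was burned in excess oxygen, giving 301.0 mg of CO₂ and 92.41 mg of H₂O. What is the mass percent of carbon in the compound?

mol C = 0.3010 g CO₂ ÷ 44.009 g/mol = 0.0068395 mol
mol H = 2 × 0.09241 g H₂O ÷ 18.015 g/mol = 0.010259 mol
mass % C = 0.082149 g ÷ 0.09249 g × 100%

88.82%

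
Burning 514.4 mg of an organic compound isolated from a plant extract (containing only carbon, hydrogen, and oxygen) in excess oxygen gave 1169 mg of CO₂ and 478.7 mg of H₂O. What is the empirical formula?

mol C = 1.169 g CO₂ ÷ 44.009 g/mol = 0.026563 mol
mol H = 2 × 0.4787 g H₂O ÷ 18.015 g/mol = 0.053145 mol
mass O = 0.5144 − (0.31905 + 0.053570) = 0.14179 g → mol O = 0.14179 ÷ 15.999 = 0.0088621 mol
Divide by the smallest (0.0088621 mol): C 2.997, H 5.997, O 1.000

C3H6O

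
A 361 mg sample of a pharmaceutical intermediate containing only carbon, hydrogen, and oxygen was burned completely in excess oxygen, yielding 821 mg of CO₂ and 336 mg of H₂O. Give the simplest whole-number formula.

C3H6O

mol C = 0.821 g CO₂ ÷ 44.009 g/mol = 0.01866 mol
mol H = 2 × 0.336 g H₂O ÷ 18.015 g/mol = 0.03730 mol
mass O = 0.361 − (0.2241 + 0.03760) = 0.09933 g → mol O = 0.09933 ÷ 15.999 = 0.006209 mol
Divide by the smallest (0.006209 mol): C 3.005, H 6.008, O 1.000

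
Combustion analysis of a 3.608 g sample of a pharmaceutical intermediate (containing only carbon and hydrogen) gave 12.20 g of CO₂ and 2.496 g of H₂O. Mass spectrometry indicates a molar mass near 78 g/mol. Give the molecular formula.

mol C = 12.20 g CO₂ ÷ 44.009 g/mol = 0.27722 mol
mol H = 2 × 2.496 g H₂O ÷ 18.015 g/mol = 0.27710 mol
Divide by the smallest (0.27710 mol): C 1.000, H 1.000
Empirical formula: CH
Empirical-formula mass = 13.02 g/mol; 78 ÷ 13.02 ≈ 6, so the molecular formula is C6H6.

C6H6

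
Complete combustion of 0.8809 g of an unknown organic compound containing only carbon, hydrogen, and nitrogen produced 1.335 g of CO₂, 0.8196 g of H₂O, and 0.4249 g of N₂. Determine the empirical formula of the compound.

CH3N

mol C = 1.335 g CO₂ ÷ 44.009 g/mol = 0.030335 mol
mol H = 2 × 0.8196 g H₂O ÷ 18.015 g/mol = 0.090991 mol
mol N = 2 × 0.4249 g N₂ ÷ 28.014 g/mol = 0.030335 mol
Divide by the smallest (0.030335 mol): C 1.000, H 3.000, N 1.000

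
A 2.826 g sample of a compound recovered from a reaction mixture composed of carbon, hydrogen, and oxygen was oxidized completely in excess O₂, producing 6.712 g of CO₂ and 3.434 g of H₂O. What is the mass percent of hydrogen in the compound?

13.60%

mol C = 6.712 g CO₂ ÷ 44.009 g/mol = 0.15251 mol
mol H = 2 × 3.434 g H₂O ÷ 18.015 g/mol = 0.38124 mol
mass O = 2.826 − (1.8318 + 0.38429) = 0.60986 g → mol O = 0.60986 ÷ 15.999 = 0.038119 mol
mass % H = 0.38429 g ÷ 2.826 g × 100%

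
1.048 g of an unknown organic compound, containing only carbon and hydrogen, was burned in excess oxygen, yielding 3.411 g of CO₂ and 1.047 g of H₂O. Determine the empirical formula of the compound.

C2H3

mol C = 3.411 g CO₂ ÷ 44.009 g/mol = 0.077507 mol
mol H = 2 × 1.047 g H₂O ÷ 18.015 g/mol = 0.11624 mol
Divide by the smallest (0.077507 mol): C 1.000, H 1.500
Multiplying each by 2 gives whole numbers: C 2.00, H 3.00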